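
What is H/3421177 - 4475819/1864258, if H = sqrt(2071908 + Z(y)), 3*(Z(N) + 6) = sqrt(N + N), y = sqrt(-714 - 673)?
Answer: -4475819/1864258 + sqrt(18647118 + 3*sqrt(2)*1387**(1/4)*sqrt(I))/10263531 ≈ -2.4004 + 2.0654e-10*I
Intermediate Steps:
y = I*sqrt(1387) (y = sqrt(-1387) = I*sqrt(1387) ≈ 37.242*I)
Z(N) = -6 + sqrt(2)*sqrt(N)/3 (Z(N) = -6 + sqrt(N + N)/3 = -6 + sqrt(2*N)/3 = -6 + (sqrt(2)*sqrt(N))/3 = -6 + sqrt(2)*sqrt(N)/3)
H = sqrt(2071902 + sqrt(2)*1387**(1/4)*sqrt(I)/3) (H = sqrt(2071908 + (-6 + sqrt(2)*sqrt(I*sqrt(1387))/3)) = sqrt(2071908 + (-6 + sqrt(2)*(1387**(1/4)*sqrt(I))/3)) = sqrt(2071908 + (-6 + sqrt(2)*1387**(1/4)*sqrt(I)/3)) = sqrt(2071902 + sqrt(2)*1387**(1/4)*sqrt(I)/3) ≈ 1439.4 + 0.e-3*I)
H/3421177 - 4475819/1864258 = (sqrt(18647118 + 3*sqrt(2)*1387**(1/4)*sqrt(I))/3)/3421177 - 4475819/1864258 = (sqrt(18647118 + 3*sqrt(2)*1387**(1/4)*sqrt(I))/3)*(1/3421177) - 4475819*1/1864258 = sqrt(18647118 + 3*sqrt(2)*1387**(1/4)*sqrt(I))/10263531 - 4475819/1864258 = -4475819/1864258 + sqrt(18647118 + 3*sqrt(2)*1387**(1/4)*sqrt(I))/10263531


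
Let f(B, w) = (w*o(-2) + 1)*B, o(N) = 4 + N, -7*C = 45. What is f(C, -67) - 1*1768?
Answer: -913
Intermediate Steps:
C = -45/7 (C = -⅐*45 = -45/7 ≈ -6.4286)
f(B, w) = B*(1 + 2*w) (f(B, w) = (w*(4 - 2) + 1)*B = (w*2 + 1)*B = (2*w + 1)*B = (1 + 2*w)*B = B*(1 + 2*w))
f(C, -67) - 1*1768 = -45*(1 + 2*(-67))/7 - 1*1768 = -45*(1 - 134)/7 - 1768 = -45/7*(-133) - 1768 = 855 - 1768 = -913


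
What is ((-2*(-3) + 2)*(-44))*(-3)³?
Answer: 9504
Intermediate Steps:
((-2*(-3) + 2)*(-44))*(-3)³ = ((6 + 2)*(-44))*(-27) = (8*(-44))*(-27) = -352*(-27) = 9504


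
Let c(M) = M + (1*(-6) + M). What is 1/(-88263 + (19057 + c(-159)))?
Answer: -1/69530 ≈ -1.4382e-5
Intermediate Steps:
c(M) = -6 + 2*M (c(M) = M + (-6 + M) = -6 + 2*M)
1/(-88263 + (19057 + c(-159))) = 1/(-88263 + (19057 + (-6 + 2*(-159)))) = 1/(-88263 + (19057 + (-6 - 318))) = 1/(-88263 + (19057 - 324)) = 1/(-88263 + 18733) = 1/(-69530) = -1/69530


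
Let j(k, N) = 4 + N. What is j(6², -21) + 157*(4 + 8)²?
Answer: 22591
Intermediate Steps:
j(6², -21) + 157*(4 + 8)² = (4 - 21) + 157*(4 + 8)² = -17 + 157*12² = -17 + 157*144 = -17 + 22608 = 22591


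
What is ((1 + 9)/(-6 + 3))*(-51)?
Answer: 170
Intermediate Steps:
((1 + 9)/(-6 + 3))*(-51) = (10/(-3))*(-51) = (10*(-⅓))*(-51) = -10/3*(-51) = 170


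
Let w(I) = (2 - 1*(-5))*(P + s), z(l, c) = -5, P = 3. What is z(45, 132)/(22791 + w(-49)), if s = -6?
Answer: -1/4554 ≈ -0.00021959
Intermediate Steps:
w(I) = -21 (w(I) = (2 - 1*(-5))*(3 - 6) = (2 + 5)*(-3) = 7*(-3) = -21)
z(45, 132)/(22791 + w(-49)) = -5/(22791 - 21) = -5/22770 = -5*1/22770 = -1/4554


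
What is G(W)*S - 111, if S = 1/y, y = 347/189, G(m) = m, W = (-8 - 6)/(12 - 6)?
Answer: -38958/347 ≈ -112.27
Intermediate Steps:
W = -7/3 (W = -14/6 = -14*1/6 = -7/3 ≈ -2.3333)
y = 347/189 (y = 347*(1/189) = 347/189 ≈ 1.8360)
S = 189/347 (S = 1/(347/189) = 189/347 ≈ 0.54467)
G(W)*S - 111 = -7/3*189/347 - 111 = -441/347 - 111 = -38958/347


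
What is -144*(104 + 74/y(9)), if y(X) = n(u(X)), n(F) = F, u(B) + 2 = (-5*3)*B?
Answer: -2041056/137 ≈ -14898.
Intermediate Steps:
u(B) = -2 - 15*B (u(B) = -2 + (-5*3)*B = -2 - 15*B)
y(X) = -2 - 15*X
-144*(104 + 74/y(9)) = -144*(104 + 74/(-2 - 15*9)) = -144*(104 + 74/(-2 - 135)) = -144*(104 + 74/(-137)) = -144*(104 + 74*(-1/137)) = -144*(104 - 74/137) = -144*14174/137 = -2041056/137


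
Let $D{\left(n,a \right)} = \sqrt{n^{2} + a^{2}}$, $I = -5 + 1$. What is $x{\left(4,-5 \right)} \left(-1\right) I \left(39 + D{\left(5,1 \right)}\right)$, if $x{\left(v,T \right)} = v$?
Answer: $624 + 16 \sqrt{26} \approx 705.58$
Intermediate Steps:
$I = -4$
$D{\left(n,a \right)} = \sqrt{a^{2} + n^{2}}$
$x{\left(4,-5 \right)} \left(-1\right) I \left(39 + D{\left(5,1 \right)}\right) = 4 \left(-1\right) \left(-4\right) \left(39 + \sqrt{1^{2} + 5^{2}}\right) = \left(-4\right) \left(-4\right) \left(39 + \sqrt{1 + 25}\right) = 16 \left(39 + \sqrt{26}\right) = 624 + 16 \sqrt{26}$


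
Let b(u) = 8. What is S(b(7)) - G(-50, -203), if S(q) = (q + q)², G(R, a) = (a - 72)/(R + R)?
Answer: 1013/4 ≈ 253.25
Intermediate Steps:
G(R, a) = (-72 + a)/(2*R) (G(R, a) = (-72 + a)/((2*R)) = (-72 + a)*(1/(2*R)) = (-72 + a)/(2*R))
S(q) = 4*q² (S(q) = (2*q)² = 4*q²)
S(b(7)) - G(-50, -203) = 4*8² - (-72 - 203)/(2*(-50)) = 4*64 - (-1)*(-275)/(2*50) = 256 - 1*11/4 = 256 - 11/4 = 1013/4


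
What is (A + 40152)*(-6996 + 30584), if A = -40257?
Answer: -2476740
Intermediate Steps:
(A + 40152)*(-6996 + 30584) = (-40257 + 40152)*(-6996 + 30584) = -105*23588 = -2476740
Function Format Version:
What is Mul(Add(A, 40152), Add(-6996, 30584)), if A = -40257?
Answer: -2476740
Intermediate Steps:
Mul(Add(A, 40152), Add(-6996, 30584)) = Mul(Add(-40257, 40152), Add(-6996, 30584)) = Mul(-105, 23588) = -2476740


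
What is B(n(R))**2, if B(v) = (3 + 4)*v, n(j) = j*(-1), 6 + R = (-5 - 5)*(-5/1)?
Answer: 94864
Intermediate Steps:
R = 44 (R = -6 + (-5 - 5)*(-5/1) = -6 - (-50) = -6 - 10*(-5) = -6 + 50 = 44)
n(j) = -j
B(v) = 7*v
B(n(R))**2 = (7*(-1*44))**2 = (7*(-44))**2 = (-308)**2 = 94864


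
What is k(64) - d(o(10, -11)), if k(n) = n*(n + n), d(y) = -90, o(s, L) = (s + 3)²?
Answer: 8282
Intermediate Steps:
o(s, L) = (3 + s)²
k(n) = 2*n² (k(n) = n*(2*n) = 2*n²)
k(64) - d(o(10, -11)) = 2*64² - 1*(-90) = 2*4096 + 90 = 8192 + 90 = 8282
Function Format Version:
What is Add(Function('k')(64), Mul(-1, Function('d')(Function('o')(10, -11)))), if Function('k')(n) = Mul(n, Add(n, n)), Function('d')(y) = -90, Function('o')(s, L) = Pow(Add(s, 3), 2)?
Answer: 8282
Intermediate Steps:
Function('o')(s, L) = Pow(Add(3, s), 2)
Function('k')(n) = Mul(2, Pow(n, 2)) (Function('k')(n) = Mul(n, Mul(2, n)) = Mul(2, Pow(n, 2)))
Add(Function('k')(64), Mul(-1, Function('d')(Function('o')(10, -11)))) = Add(Mul(2, Pow(64, 2)), Mul(-1, -90)) = Add(Mul(2, 4096), 90) = Add(8192, 90) = 8282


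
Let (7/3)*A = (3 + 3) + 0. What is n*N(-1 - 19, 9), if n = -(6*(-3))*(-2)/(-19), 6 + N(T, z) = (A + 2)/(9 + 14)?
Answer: -33624/3059 ≈ -10.992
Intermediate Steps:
A = 18/7 (A = 3*((3 + 3) + 0)/7 = 3*(6 + 0)/7 = (3/7)*6 = 18/7 ≈ 2.5714)
N(T, z) = -934/161 (N(T, z) = -6 + (18/7 + 2)/(9 + 14) = -6 + (32/7)/23 = -6 + (32/7)*(1/23) = -6 + 32/161 = -934/161)
n = 36/19 (n = -(-18*(-2))*(-1)/19 = -36*(-1)/19 = -1*(-36/19) = 36/19 ≈ 1.8947)
n*N(-1 - 19, 9) = (36/19)*(-934/161) = -33624/3059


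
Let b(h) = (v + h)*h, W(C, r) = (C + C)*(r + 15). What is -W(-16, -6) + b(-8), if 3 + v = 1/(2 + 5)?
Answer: 2624/7 ≈ 374.86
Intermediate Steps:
v = -20/7 (v = -3 + 1/(2 + 5) = -3 + 1/7 = -3 + ⅐ = -20/7 ≈ -2.8571)
W(C, r) = 2*C*(15 + r) (W(C, r) = (2*C)*(15 + r) = 2*C*(15 + r))
b(h) = h*(-20/7 + h) (b(h) = (-20/7 + h)*h = h*(-20/7 + h))
-W(-16, -6) + b(-8) = -2*(-16)*(15 - 6) + (⅐)*(-8)*(-20 + 7*(-8)) = -2*(-16)*9 + (⅐)*(-8)*(-20 - 56) = -1*(-288) + (⅐)*(-8)*(-76) = 288 + 608/7 = 2624/7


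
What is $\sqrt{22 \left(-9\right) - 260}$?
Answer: $i \sqrt{458} \approx 21.401 i$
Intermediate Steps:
$\sqrt{22 \left(-9\right) - 260} = \sqrt{-198 - 260} = \sqrt{-458} = i \sqrt{458}$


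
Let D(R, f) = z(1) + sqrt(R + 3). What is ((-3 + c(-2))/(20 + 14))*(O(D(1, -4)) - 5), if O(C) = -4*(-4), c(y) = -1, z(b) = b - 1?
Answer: -22/17 ≈ -1.2941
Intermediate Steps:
z(b) = -1 + b
D(R, f) = sqrt(3 + R) (D(R, f) = (-1 + 1) + sqrt(R + 3) = 0 + sqrt(3 + R) = sqrt(3 + R))
O(C) = 16
((-3 + c(-2))/(20 + 14))*(O(D(1, -4)) - 5) = ((-3 - 1)/(20 + 14))*(16 - 5) = -4/34*11 = -4*1/34*11 = -2/17*11 = -22/17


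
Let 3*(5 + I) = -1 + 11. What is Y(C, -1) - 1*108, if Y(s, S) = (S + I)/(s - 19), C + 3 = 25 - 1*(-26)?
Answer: -9404/87 ≈ -108.09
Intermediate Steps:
I = -5/3 (I = -5 + (-1 + 11)/3 = -5 + (1/3)*10 = -5 + 10/3 = -5/3 ≈ -1.6667)
C = 48 (C = -3 + (25 - 1*(-26)) = -3 + (25 + 26) = -3 + 51 = 48)
Y(s, S) = (-5/3 + S)/(-19 + s) (Y(s, S) = (S - 5/3)/(s - 19) = (-5/3 + S)/(-19 + s))
Y(C, -1) - 1*108 = (-5/3 - 1)/(-19 + 48) - 1*108 = -8/3/29 - 108 = (1/29)*(-8/3) - 108 = -8/87 - 108 = -9404/87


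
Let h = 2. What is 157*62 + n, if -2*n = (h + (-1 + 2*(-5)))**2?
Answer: 19387/2 ≈ 9693.5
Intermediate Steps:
n = -81/2 (n = -(2 + (-1 + 2*(-5)))**2/2 = -(2 + (-1 - 10))**2/2 = -(2 - 11)**2/2 = -1/2*(-9)**2 = -1/2*81 = -81/2 ≈ -40.500)
157*62 + n = 157*62 - 81/2 = 9734 - 81/2 = 19387/2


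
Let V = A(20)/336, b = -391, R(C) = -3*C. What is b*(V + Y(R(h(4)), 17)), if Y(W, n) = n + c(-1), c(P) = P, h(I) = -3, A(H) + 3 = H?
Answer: -2108663/336 ≈ -6275.8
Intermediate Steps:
A(H) = -3 + H
Y(W, n) = -1 + n (Y(W, n) = n - 1 = -1 + n)
V = 17/336 (V = (-3 + 20)/336 = 17*(1/336) = 17/336 ≈ 0.050595)
b*(V + Y(R(h(4)), 17)) = -391*(17/336 + (-1 + 17)) = -391*(17/336 + 16) = -391*5393/336 = -2108663/336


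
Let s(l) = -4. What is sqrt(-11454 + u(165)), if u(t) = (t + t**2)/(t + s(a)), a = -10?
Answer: 24*I*sqrt(507794)/161 ≈ 106.23*I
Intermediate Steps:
u(t) = (t + t**2)/(-4 + t) (u(t) = (t + t**2)/(t - 4) = (t + t**2)/(-4 + t))
sqrt(-11454 + u(165)) = sqrt(-11454 + 165*(1 + 165)/(-4 + 165)) = sqrt(-11454 + 165*166/161) = sqrt(-11454 + 165*(1/161)*166) = sqrt(-11454 + 27390/161) = sqrt(-1816704/161) = 24*I*sqrt(507794)/161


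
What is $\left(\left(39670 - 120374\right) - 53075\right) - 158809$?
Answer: $-292588$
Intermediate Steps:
$\left(\left(39670 - 120374\right) - 53075\right) - 158809 = \left(-80704 - 53075\right) - 158809 = -133779 - 158809 = -292588$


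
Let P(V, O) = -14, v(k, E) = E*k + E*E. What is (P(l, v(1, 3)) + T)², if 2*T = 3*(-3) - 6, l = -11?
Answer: 1849/4 ≈ 462.25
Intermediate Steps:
v(k, E) = E² + E*k (v(k, E) = E*k + E² = E² + E*k)
T = -15/2 (T = (3*(-3) - 6)/2 = (-9 - 6)/2 = (½)*(-15) = -15/2 ≈ -7.5000)
(P(l, v(1, 3)) + T)² = (-14 - 15/2)² = (-43/2)² = 1849/4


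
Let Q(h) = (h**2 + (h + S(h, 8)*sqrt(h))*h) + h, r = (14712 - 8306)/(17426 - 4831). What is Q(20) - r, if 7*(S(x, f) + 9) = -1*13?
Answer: 10321494/12595 - 3040*sqrt(5)/7 ≈ -151.60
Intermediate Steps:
S(x, f) = -76/7 (S(x, f) = -9 + (-1*13)/7 = -9 + (1/7)*(-13) = -9 - 13/7 = -76/7)
r = 6406/12595 ≈ 0.50861
Q(h) = h + h**2 + h*(h - 76*sqrt(h)/7) (Q(h) = (h**2 + (h - 76*sqrt(h)/7)*h) + h = (h**2 + h*(h - 76*sqrt(h)/7)) + h = h + h**2 + h*(h - 76*sqrt(h)/7))
Q(20) - r = (20 + 2*20**2 - 3040*sqrt(5)/7) - 1*6406/12595 = (20 + 2*400 - 3040*sqrt(5)/7) - 6406/12595 = (20 + 800 - 3040*sqrt(5)/7) - 6406/12595 = (820 - 3040*sqrt(5)/7) - 6406/12595 = 10321494/12595 - 3040*sqrt(5)/7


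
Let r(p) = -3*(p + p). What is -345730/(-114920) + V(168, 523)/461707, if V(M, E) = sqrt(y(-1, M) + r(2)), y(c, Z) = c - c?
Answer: 34573/11492 + 2*I*sqrt(3)/461707 ≈ 3.0084 + 7.5028e-6*I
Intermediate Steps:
y(c, Z) = 0
r(p) = -6*p
V(M, E) = 2*I*sqrt(3) (V(M, E) = sqrt(0 - 6*2) = sqrt(0 - 12) = sqrt(-12) = 2*I*sqrt(3))
-345730/(-114920) + V(168, 523)/461707 = -345730/(-114920) + (2*I*sqrt(3))/461707 = -345730*(-1/114920) + (2*I*sqrt(3))*(1/461707) = 34573/11492 + 2*I*sqrt(3)/461707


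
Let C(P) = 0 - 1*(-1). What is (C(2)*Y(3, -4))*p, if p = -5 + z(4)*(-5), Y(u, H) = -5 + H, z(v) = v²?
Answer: 765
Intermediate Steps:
C(P) = 1 (C(P) = 0 + 1 = 1)
p = -85 (p = -5 + 4²*(-5) = -5 + 16*(-5) = -5 - 80 = -85)
(C(2)*Y(3, -4))*p = (1*(-5 - 4))*(-85) = (1*(-9))*(-85) = -9*(-85) = 765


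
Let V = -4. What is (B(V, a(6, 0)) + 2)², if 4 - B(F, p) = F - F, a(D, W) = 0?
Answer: 36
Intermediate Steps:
B(F, p) = 4 (B(F, p) = 4 - (F - F) = 4 - 1*0 = 4 + 0 = 4)
(B(V, a(6, 0)) + 2)² = (4 + 2)² = 6² = 36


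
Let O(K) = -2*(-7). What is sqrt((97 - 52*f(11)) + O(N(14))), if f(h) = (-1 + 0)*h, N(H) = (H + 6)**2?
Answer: sqrt(683) ≈ 26.134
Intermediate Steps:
N(H) = (6 + H)**2
O(K) = 14
f(h) = -h
sqrt((97 - 52*f(11)) + O(N(14))) = sqrt((97 - (-52)*11) + 14) = sqrt((97 - 52*(-11)) + 14) = sqrt((97 + 572) + 14) = sqrt(669 + 14) = sqrt(683)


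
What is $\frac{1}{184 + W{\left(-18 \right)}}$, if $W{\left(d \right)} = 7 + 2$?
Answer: $\frac{1}{193} \approx 0.0051813$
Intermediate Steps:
$W{\left(d \right)} = 9$
$\frac{1}{184 + W{\left(-18 \right)}} = \frac{1}{184 + 9} = \frac{1}{193}$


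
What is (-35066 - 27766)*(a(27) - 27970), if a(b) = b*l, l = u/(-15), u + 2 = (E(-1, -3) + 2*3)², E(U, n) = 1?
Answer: 8813633136/5 ≈ 1.7627e+9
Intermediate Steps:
u = 47 (u = -2 + (1 + 2*3)² = -2 + (1 + 6)² = -2 + 7² = -2 + 49 = 47)
l = -47/15 (l = 47/(-15) = 47*(-1/15) = -47/15 ≈ -3.1333)
a(b) = -47*b/15 (a(b) = b*(-47/15) = -47*b/15)
(-35066 - 27766)*(a(27) - 27970) = (-35066 - 27766)*(-47/15*27 - 27970) = -62832*(-423/5 - 27970) = -62832*(-140273/5) = 8813633136/5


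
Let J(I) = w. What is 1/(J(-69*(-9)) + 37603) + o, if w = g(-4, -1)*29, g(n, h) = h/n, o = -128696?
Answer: -19361154932/150441 ≈ -1.2870e+5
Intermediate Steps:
w = 29/4 (w = -1/(-4)*29 = -1*(-1/4)*29 = (1/4)*29 = 29/4 ≈ 7.2500)
J(I) = 29/4
1/(J(-69*(-9)) + 37603) + o = 1/(29/4 + 37603) - 128696 = 1/(150441/4) - 128696 = 4/150441 - 128696 = -19361154932/150441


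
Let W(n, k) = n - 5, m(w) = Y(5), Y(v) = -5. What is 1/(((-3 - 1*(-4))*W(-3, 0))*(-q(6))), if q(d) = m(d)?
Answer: -1/40 ≈ -0.025000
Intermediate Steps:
m(w) = -5
q(d) = -5
W(n, k) = -5 + n
1/(((-3 - 1*(-4))*W(-3, 0))*(-q(6))) = 1/(((-3 - 1*(-4))*(-5 - 3))*(-1*(-5))) = 1/(((-3 + 4)*(-8))*5) = 1/((1*(-8))*5) = 1/(-8*5) = 1/(-40) = -1/40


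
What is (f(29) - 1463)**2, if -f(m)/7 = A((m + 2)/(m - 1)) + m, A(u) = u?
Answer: 44823025/16 ≈ 2.8014e+6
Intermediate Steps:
f(m) = -7*m - 7*(2 + m)/(-1 + m) (f(m) = -7*((m + 2)/(m - 1) + m) = -7*((2 + m)/(-1 + m) + m) = -7*(m + (2 + m)/(-1 + m)) = -7*m - 7*(2 + m)/(-1 + m))
(f(29) - 1463)**2 = (7*(-2 - 1*29**2)/(-1 + 29) - 1463)**2 = (7*(-2 - 1*841)/28 - 1463)**2 = (7*(1/28)*(-2 - 841) - 1463)**2 = (7*(1/28)*(-843) - 1463)**2 = (-843/4 - 1463)**2 = (-6695/4)**2 = 44823025/16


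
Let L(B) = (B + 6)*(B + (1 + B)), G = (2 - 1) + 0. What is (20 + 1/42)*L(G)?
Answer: 841/2 ≈ 420.50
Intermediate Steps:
G = 1 (G = 1 + 0 = 1)
L(B) = (1 + 2*B)*(6 + B) (L(B) = (6 + B)*(1 + 2*B) = (1 + 2*B)*(6 + B))
(20 + 1/42)*L(G) = (20 + 1/42)*(6 + 2*1**2 + 13*1) = (20 + 1/42)*(6 + 2*1 + 13) = 841*(6 + 2 + 13)/42 = (841/42)*21 = 841/2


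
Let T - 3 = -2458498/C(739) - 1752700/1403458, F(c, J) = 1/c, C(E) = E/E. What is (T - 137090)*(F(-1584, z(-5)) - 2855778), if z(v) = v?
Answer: 8239189854680623293695/1111538736 ≈ 7.4124e+12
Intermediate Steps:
C(E) = 1
T = -1725198114205/701729 (T = 3 + (-2458498/1 - 1752700/1403458) = 3 + (-2458498*1 - 1752700*1/1403458) = 3 + (-2458498 - 876350/701729) = 3 - 1725200219392/701729 = -1725198114205/701729 ≈ -2.4585e+6)
(T - 137090)*(F(-1584, z(-5)) - 2855778) = (-1725198114205/701729 - 137090)*(1/(-1584) - 2855778) = -1821398142815*(-1/1584 - 2855778)/701729 = -1821398142815/701729*(-4523552353/1584) = 8239189854680623293695/1111538736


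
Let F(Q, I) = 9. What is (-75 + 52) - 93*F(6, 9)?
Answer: -860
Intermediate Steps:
(-75 + 52) - 93*F(6, 9) = (-75 + 52) - 93*9 = -23 - 837 = -860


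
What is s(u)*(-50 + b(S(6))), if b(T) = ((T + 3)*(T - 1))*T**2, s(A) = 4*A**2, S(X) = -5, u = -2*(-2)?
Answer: 16000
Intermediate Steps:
u = 4
b(T) = T**2*(-1 + T)*(3 + T) (b(T) = ((3 + T)*(-1 + T))*T**2 = ((-1 + T)*(3 + T))*T**2 = T**2*(-1 + T)*(3 + T))
s(u)*(-50 + b(S(6))) = (4*4**2)*(-50 + (-5)**2*(-3 + (-5)**2 + 2*(-5))) = (4*16)*(-50 + 25*(-3 + 25 - 10)) = 64*(-50 + 25*12) = 64*(-50 + 300) = 64*250 = 16000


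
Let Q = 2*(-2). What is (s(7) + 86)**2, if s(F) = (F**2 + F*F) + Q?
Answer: 32400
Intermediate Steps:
Q = -4
s(F) = -4 + 2*F**2 (s(F) = (F**2 + F*F) - 4 = (F**2 + F**2) - 4 = 2*F**2 - 4 = -4 + 2*F**2)
(s(7) + 86)**2 = ((-4 + 2*7**2) + 86)**2 = ((-4 + 2*49) + 86)**2 = ((-4 + 98) + 86)**2 = (94 + 86)**2 = 180**2 = 32400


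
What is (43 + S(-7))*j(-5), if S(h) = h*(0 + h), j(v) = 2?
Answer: 184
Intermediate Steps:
S(h) = h**2 (S(h) = h*h = h**2)
(43 + S(-7))*j(-5) = (43 + (-7)**2)*2 = (43 + 49)*2 = 92*2 = 184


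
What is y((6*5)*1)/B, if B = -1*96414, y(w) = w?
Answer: -5/16069 ≈ -0.00031116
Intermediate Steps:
B = -96414
y((6*5)*1)/B = ((6*5)*1)/(-96414) = (30*1)*(-1/96414) = 30*(-1/96414) = -5/16069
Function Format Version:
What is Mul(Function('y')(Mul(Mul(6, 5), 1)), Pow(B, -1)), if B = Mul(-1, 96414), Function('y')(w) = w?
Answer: Rational(-5, 16069) ≈ -0.00031116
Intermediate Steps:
B = -96414
Mul(Function('y')(Mul(Mul(6, 5), 1)), Pow(B, -1)) = Mul(Mul(Mul(6, 5), 1), Pow(-96414, -1)) = Mul(Mul(30, 1), Rational(-1, 96414)) = Mul(30, Rational(-1, 96414)) = Rational(-5, 16069)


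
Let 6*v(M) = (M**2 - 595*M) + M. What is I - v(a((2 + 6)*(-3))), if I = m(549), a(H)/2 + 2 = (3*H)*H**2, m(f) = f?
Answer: -3464819261/3 ≈ -1.1549e+9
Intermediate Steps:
a(H) = -4 + 6*H**3 (a(H) = -4 + 2*((3*H)*H**2) = -4 + 2*(3*H**3) = -4 + 6*H**3)
I = 549
v(M) = -99*M + M**2/6 (v(M) = ((M**2 - 595*M) + M)/6 = (M**2 - 594*M)/6 = -99*M + M**2/6)
I - v(a((2 + 6)*(-3))) = 549 - (-4 + 6*((2 + 6)*(-3))**3)*(-594 + (-4 + 6*((2 + 6)*(-3))**3))/6 = 549 - (-4 + 6*(8*(-3))**3)*(-594 + (-4 + 6*(8*(-3))**3))/6 = 549 - (-4 + 6*(-24)**3)*(-594 + (-4 + 6*(-24)**3))/6 = 549 - (-4 + 6*(-13824))*(-594 + (-4 + 6*(-13824)))/6 = 549 - (-4 - 82944)*(-594 + (-4 - 82944))/6 = 549 - (-82948)*(-594 - 82948)/6 = 549 - (-82948)*(-83542)/6 = 549 - 1*3464820908/3 = 549 - 3464820908/3 = -3464819261/3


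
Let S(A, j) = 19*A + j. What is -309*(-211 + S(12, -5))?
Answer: -3708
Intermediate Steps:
S(A, j) = j + 19*A
-309*(-211 + S(12, -5)) = -309*(-211 + (-5 + 19*12)) = -309*(-211 + (-5 + 228)) = -309*(-211 + 223) = -309*12 = -3708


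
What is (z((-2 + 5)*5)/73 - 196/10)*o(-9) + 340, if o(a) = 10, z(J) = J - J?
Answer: 144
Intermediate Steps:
z(J) = 0
(z((-2 + 5)*5)/73 - 196/10)*o(-9) + 340 = (0/73 - 196/10)*10 + 340 = (0*(1/73) - 196*⅒)*10 + 340 = (0 - 98/5)*10 + 340 = -98/5*10 + 340 = -196 + 340 = 144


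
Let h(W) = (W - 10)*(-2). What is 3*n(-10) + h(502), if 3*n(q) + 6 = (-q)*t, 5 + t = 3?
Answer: -1010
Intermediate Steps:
t = -2 (t = -5 + 3 = -2)
h(W) = 20 - 2*W (h(W) = (-10 + W)*(-2) = 20 - 2*W)
n(q) = -2 + 2*q/3 (n(q) = -2 + (-q*(-2))/3 = -2 + (2*q)/3 = -2 + 2*q/3)
3*n(-10) + h(502) = 3*(-2 + (2/3)*(-10)) + (20 - 2*502) = 3*(-2 - 20/3) + (20 - 1004) = 3*(-26/3) - 984 = -26 - 984 = -1010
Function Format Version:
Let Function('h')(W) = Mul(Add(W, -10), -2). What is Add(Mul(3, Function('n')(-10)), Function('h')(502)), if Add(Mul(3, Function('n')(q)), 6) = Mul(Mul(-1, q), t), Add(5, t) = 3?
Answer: -1010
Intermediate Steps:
t = -2 (t = Add(-5, 3) = -2)
Function('h')(W) = Add(20, Mul(-2, W)) (Function('h')(W) = Mul(Add(-10, W), -2) = Add(20, Mul(-2, W)))
Function('n')(q) = Add(-2, Mul(Rational(2, 3), q)) (Function('n')(q) = Add(-2, Mul(Rational(1, 3), Mul(Mul(-1, q), -2))) = Add(-2, Mul(Rational(1, 3), Mul(2, q))) = Add(-2, Mul(Rational(2, 3), q)))
Add(Mul(3, Function('n')(-10)), Function('h')(502)) = Add(Mul(3, Add(-2, Mul(Rational(2, 3), -10))), Add(20, Mul(-2, 502))) = Add(Mul(3, Add(-2, Rational(-20, 3))), Add(20, -1004)) = Add(Mul(3, Rational(-26, 3)), -984) = Add(-26, -984) = -1010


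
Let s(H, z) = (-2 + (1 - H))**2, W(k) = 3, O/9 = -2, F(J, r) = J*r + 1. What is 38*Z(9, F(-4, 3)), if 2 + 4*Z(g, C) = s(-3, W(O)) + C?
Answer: -171/2 ≈ -85.500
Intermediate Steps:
F(J, r) = 1 + J*r
O = -18 (O = 9*(-2) = -18)
s(H, z) = (-1 - H)**2
Z(g, C) = 1/2 + C/4 (Z(g, C) = -1/2 + ((1 - 3)**2 + C)/4 = -1/2 + ((-2)**2 + C)/4 = -1/2 + (4 + C)/4 = -1/2 + (1 + C/4) = 1/2 + C/4)
38*Z(9, F(-4, 3)) = 38*(1/2 + (1 - 4*3)/4) = 38*(1/2 + (1 - 12)/4) = 38*(1/2 + (1/4)*(-11)) = 38*(1/2 - 11/4) = 38*(-9/4) = -171/2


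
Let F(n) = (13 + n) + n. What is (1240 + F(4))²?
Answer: 1590121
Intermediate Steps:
F(n) = 13 + 2*n
(1240 + F(4))² = (1240 + (13 + 2*4))² = (1240 + (13 + 8))² = (1240 + 21)² = 1261² = 1590121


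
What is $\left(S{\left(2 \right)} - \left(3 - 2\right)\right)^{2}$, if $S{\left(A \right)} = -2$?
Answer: $9$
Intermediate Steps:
$\left(S{\left(2 \right)} - \left(3 - 2\right)\right)^{2} = \left(-2 - \left(3 - 2\right)\right)^{2} = \left(-2 - 1\right)^{2} = \left(-3\right)^{2} = 9$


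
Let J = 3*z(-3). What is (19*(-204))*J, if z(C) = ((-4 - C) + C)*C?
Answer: -139536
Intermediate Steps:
z(C) = -4*C
J = 36 (J = 3*(-4*(-3)) = 3*12 = 36)
(19*(-204))*J = (19*(-204))*36 = -3876*36 = -139536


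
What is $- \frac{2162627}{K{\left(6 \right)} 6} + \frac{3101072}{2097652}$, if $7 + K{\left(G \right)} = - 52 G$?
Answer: $\frac{1135593575903}{1003726482} \approx 1131.4$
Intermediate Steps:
$K{\left(G \right)} = -7 - 52 G$
$- \frac{2162627}{K{\left(6 \right)} 6} + \frac{3101072}{2097652} = - \frac{2162627}{\left(-7 - 312\right) 6} + \frac{3101072}{2097652} = - \frac{2162627}{\left(-7 - 312\right) 6} + 3101072 \cdot \frac{1}{2097652} = - \frac{2162627}{\left(-319\right) 6} + \frac{775268}{524413} = - \frac{2162627}{-1914} + \frac{775268}{524413} = \left(-2162627\right) \left(- \frac{1}{1914}\right) + \frac{775268}{524413} = \frac{2162627}{1914} + \frac{775268}{524413} = \frac{1135593575903}{1003726482}$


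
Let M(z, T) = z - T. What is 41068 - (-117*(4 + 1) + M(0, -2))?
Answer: 41651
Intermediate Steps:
41068 - (-117*(4 + 1) + M(0, -2)) = 41068 - (-117*(4 + 1) + (0 - 1*(-2))) = 41068 - (-117*5 + (0 + 2)) = 41068 - (-39*15 + 2) = 41068 - (-585 + 2) = 41068 - 1*(-583) = 41068 + 583 = 41651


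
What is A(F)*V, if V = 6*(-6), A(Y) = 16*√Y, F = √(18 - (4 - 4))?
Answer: -576*2^(¼)*√3 ≈ -1186.4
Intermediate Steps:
F = 3*√2 (F = √(18 - 1*0) = √(18 + 0) = √18 = 3*√2 ≈ 4.2426)
V = -36
A(F)*V = (16*√(3*√2))*(-36) = (16*(2^(¼)*√3))*(-36) = (16*2^(¼)*√3)*(-36) = -576*2^(¼)*√3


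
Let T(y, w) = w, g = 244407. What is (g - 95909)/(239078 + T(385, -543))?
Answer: 148498/238535 ≈ 0.62254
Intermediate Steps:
(g - 95909)/(239078 + T(385, -543)) = (244407 - 95909)/(239078 - 543) = 148498/238535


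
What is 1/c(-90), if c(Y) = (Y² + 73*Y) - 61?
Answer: 1/1469 ≈ 0.00068074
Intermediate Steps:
c(Y) = -61 + Y² + 73*Y
1/c(-90) = 1/(-61 + (-90)² + 73*(-90)) = 1/(-61 + 8100 - 6570) = 1/1469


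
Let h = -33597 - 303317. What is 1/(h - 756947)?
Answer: -1/1093861 ≈ -9.1419e-7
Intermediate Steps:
h = -336914
1/(h - 756947) = 1/(-336914 - 756947) = 1/(-1093861) = -1/1093861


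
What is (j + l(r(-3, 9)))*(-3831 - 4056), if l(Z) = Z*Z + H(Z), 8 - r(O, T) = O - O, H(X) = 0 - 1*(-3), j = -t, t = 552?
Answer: 3825195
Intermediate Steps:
j = -552 (j = -1*552 = -552)
H(X) = 3 (H(X) = 0 + 3 = 3)
r(O, T) = 8 (r(O, T) = 8 - (O - O) = 8 - 1*0 = 8 + 0 = 8)
l(Z) = 3 + Z² (l(Z) = Z*Z + 3 = Z² + 3 = 3 + Z²)
(j + l(r(-3, 9)))*(-3831 - 4056) = (-552 + (3 + 8²))*(-3831 - 4056) = (-552 + (3 + 64))*(-7887) = (-552 + 67)*(-7887) = -485*(-7887) = 3825195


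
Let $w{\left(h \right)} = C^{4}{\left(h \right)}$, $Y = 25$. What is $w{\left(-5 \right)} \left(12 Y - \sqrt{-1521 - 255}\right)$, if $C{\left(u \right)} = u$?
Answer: $187500 - 2500 i \sqrt{111} \approx 1.875 \cdot 10^{5} - 26339.0 i$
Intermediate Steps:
$w{\left(h \right)} = h^{4}$
$w{\left(-5 \right)} \left(12 Y - \sqrt{-1521 - 255}\right) = \left(-5\right)^{4} \left(12 \cdot 25 - \sqrt{-1521 - 255}\right) = 625 \left(300 - \sqrt{-1776}\right) = 625 \left(300 - 4 i \sqrt{111}\right) = 187500 - 2500 i \sqrt{111}$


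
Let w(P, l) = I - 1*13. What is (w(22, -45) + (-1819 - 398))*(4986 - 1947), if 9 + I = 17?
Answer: -6752658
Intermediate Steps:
I = 8 (I = -9 + 17 = 8)
w(P, l) = -5 (w(P, l) = 8 - 1*13 = 8 - 13 = -5)
(w(22, -45) + (-1819 - 398))*(4986 - 1947) = (-5 + (-1819 - 398))*(4986 - 1947) = (-5 - 2217)*3039 = -2222*3039 = -6752658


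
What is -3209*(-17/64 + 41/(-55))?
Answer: 11420831/3520 ≈ 3244.6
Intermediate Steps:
-3209*(-17/64 + 41/(-55)) = -3209*(-17*1/64 + 41*(-1/55)) = -3209*(-17/64 - 41/55) = -3209*(-3559/3520) = 11420831/3520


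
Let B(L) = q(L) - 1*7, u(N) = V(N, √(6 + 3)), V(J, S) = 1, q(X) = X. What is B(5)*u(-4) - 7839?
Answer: -7841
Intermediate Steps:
u(N) = 1
B(L) = -7 + L (B(L) = L - 1*7 = L - 7 = -7 + L)
B(5)*u(-4) - 7839 = (-7 + 5)*1 - 7839 = -2*1 - 7839 = -2 - 7839 = -7841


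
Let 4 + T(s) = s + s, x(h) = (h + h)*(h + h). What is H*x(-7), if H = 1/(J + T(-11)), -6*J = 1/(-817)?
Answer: -960792/127451 ≈ -7.5385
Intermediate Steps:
J = 1/4902 (J = -⅙/(-817) = -⅙*(-1/817) = 1/4902 ≈ 0.00020400)
x(h) = 4*h² (x(h) = (2*h)*(2*h) = 4*h²)
T(s) = -4 + 2*s (T(s) = -4 + (s + s) = -4 + 2*s)
H = -4902/127451 (H = 1/(1/4902 + (-4 + 2*(-11))) = 1/(1/4902 + (-4 - 22)) = 1/(1/4902 - 26) = 1/(-127451/4902) = -4902/127451 ≈ -0.038462)
H*x(-7) = -19608*(-7)²/127451 = -19608*49/127451 = -4902/127451*196 = -960792/127451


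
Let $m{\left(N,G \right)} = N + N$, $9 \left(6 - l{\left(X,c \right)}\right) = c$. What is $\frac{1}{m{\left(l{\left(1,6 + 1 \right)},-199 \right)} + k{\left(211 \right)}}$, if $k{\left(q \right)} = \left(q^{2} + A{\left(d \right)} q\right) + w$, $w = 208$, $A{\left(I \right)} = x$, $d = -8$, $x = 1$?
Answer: $\frac{9}{404554} \approx 2.2247 \cdot 10^{-5}$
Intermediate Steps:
$A{\left(I \right)} = 1$
$l{\left(X,c \right)} = 6 - \frac{c}{9}$
$m{\left(N,G \right)} = 2 N$
$k{\left(q \right)} = 208 + q + q^{2}$ ($k{\left(q \right)} = \left(q^{2} + 1 q\right) + 208 = \left(q^{2} + q\right) + 208 = \left(q + q^{2}\right) + 208 = 208 + q + q^{2}$)
$\frac{1}{m{\left(l{\left(1,6 + 1 \right)},-199 \right)} + k{\left(211 \right)}} = \frac{1}{2 \left(6 - \frac{6 + 1}{9}\right) + \left(208 + 211 + 211^{2}\right)} = \frac{1}{2 \left(6 - \frac{7}{9}\right) + \left(208 + 211 + 44521\right)} = \frac{1}{2 \left(6 - \frac{7}{9}\right) + 44940} = \frac{1}{2 \cdot \frac{47}{9} + 44940} = \frac{1}{\frac{94}{9} + 44940} = \frac{1}{\frac{404554}{9}} = \frac{9}{404554}$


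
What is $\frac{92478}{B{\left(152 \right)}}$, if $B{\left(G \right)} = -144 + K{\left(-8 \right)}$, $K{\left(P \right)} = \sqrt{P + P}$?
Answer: $- \frac{832302}{1297} - \frac{46239 i}{2594} \approx -641.71 - 17.825 i$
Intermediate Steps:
$K{\left(P \right)} = \sqrt{2} \sqrt{P}$ ($K{\left(P \right)} = \sqrt{2 P} = \sqrt{2} \sqrt{P}$)
$B{\left(G \right)} = -144 + 4 i$ ($B{\left(G \right)} = -144 + \sqrt{2} \sqrt{-8} = -144 + \sqrt{2} \cdot 2 i \sqrt{2} = -144 + 4 i$)
$\frac{92478}{B{\left(152 \right)}} = \frac{92478}{-144 + 4 i} = 92478 \frac{-144 - 4 i}{20752} = \frac{46239 \left(-144 - 4 i\right)}{10376}$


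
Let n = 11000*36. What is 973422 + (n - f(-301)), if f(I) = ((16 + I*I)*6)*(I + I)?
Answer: 328678026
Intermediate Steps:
n = 396000
f(I) = 2*I*(96 + 6*I²) (f(I) = ((16 + I²)*6)*(2*I) = (96 + 6*I²)*(2*I) = 2*I*(96 + 6*I²))
973422 + (n - f(-301)) = 973422 + (396000 - 12*(-301)*(16 + (-301)²)) = 973422 + (396000 - 12*(-301)*(16 + 90601)) = 973422 + (396000 - 12*(-301)*90617) = 973422 + (396000 - 1*(-327308604)) = 973422 + (396000 + 327308604) = 973422 + 327704604 = 328678026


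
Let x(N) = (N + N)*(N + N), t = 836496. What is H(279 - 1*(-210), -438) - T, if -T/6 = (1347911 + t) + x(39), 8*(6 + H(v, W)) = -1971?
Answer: 105141549/8 ≈ 1.3143e+7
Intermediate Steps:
x(N) = 4*N**2 (x(N) = (2*N)*(2*N) = 4*N**2)
H(v, W) = -2019/8 (H(v, W) = -6 + (1/8)*(-1971) = -6 - 1971/8 = -2019/8)
T = -13142946 (T = -6*((1347911 + 836496) + 4*39**2) = -6*(2184407 + 4*1521) = -6*(2184407 + 6084) = -6*2190491 = -13142946)
H(279 - 1*(-210), -438) - T = -2019/8 - 1*(-13142946) = -2019/8 + 13142946 = 105141549/8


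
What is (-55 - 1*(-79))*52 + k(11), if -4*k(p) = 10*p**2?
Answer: 1891/2 ≈ 945.50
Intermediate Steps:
k(p) = -5*p**2/2
(-55 - 1*(-79))*52 + k(11) = (-55 - 1*(-79))*52 - 5/2*11**2 = (-55 + 79)*52 - 5/2*121 = 24*52 - 605/2 = 1248 - 605/2 = 1891/2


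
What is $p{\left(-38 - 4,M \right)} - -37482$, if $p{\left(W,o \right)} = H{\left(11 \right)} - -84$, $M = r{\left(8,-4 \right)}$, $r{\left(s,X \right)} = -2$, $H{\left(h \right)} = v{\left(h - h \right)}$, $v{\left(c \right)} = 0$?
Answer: $37566$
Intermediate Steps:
$H{\left(h \right)} = 0$
$M = -2$
$p{\left(W,o \right)} = 84$ ($p{\left(W,o \right)} = 0 - -84 = 0 + 84 = 84$)
$p{\left(-38 - 4,M \right)} - -37482 = 84 - -37482 = 84 + 37482 = 37566$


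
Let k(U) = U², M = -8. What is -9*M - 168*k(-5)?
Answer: -4128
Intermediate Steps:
-9*M - 168*k(-5) = -9*(-8) - 168*(-5)² = 72 - 168*25 = 72 - 4200 = -4128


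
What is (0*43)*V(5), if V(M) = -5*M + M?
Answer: 0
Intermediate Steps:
V(M) = -4*M
(0*43)*V(5) = (0*43)*(-4*5) = 0*(-20) = 0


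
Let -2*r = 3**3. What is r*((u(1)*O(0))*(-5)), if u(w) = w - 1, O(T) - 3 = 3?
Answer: 0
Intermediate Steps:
r = -27/2 (r = -1/2*3**3 = -1/2*27 = -27/2 ≈ -13.500)
O(T) = 6 (O(T) = 3 + 3 = 6)
u(w) = -1 + w
r*((u(1)*O(0))*(-5)) = -27*(-1 + 1)*6*(-5)/2 = -27*0*6*(-5)/2 = -0*(-5) = -27/2*0 = 0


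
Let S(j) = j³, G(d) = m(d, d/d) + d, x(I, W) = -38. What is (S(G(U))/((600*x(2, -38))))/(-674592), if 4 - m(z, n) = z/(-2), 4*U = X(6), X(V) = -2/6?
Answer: 29791/7874917171200 ≈ 3.7830e-9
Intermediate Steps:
X(V) = -⅓ (X(V) = -2*⅙ = -⅓)
U = -1/12 (U = (¼)*(-⅓) = -1/12 ≈ -0.083333)
m(z, n) = 4 + z/2 (m(z, n) = 4 - z/(-2) = 4 - z*(-1)/2 = 4 - (-1)*z/2 = 4 + z/2)
G(d) = 4 + 3*d/2 (G(d) = (4 + d/2) + d = 4 + 3*d/2)
(S(G(U))/((600*x(2, -38))))/(-674592) = ((4 + (3/2)*(-1/12))³/((600*(-38))))/(-674592) = ((4 - ⅛)³/(-22800))*(-1/674592) = ((31/8)³*(-1/22800))*(-1/674592) = ((29791/512)*(-1/22800))*(-1/674592) = -29791/11673600*(-1/674592) = 29791/7874917171200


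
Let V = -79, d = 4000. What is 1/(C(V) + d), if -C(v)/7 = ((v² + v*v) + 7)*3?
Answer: -1/258269 ≈ -3.8719e-6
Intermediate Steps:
C(v) = -147 - 42*v² (C(v) = -7*((v² + v*v) + 7)*3 = -7*((v² + v²) + 7)*3 = -7*(2*v² + 7)*3 = -7*(7 + 2*v²)*3 = -7*(21 + 6*v²) = -147 - 42*v²)
1/(C(V) + d) = 1/((-147 - 42*(-79)²) + 4000) = 1/((-147 - 42*6241) + 4000) = 1/((-147 - 262122) + 4000) = 1/(-262269 + 4000) = 1/(-258269) = -1/258269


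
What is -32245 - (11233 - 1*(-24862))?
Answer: -68340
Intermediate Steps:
-32245 - (11233 - 1*(-24862)) = -32245 - (11233 + 24862) = -32245 - 1*36095 = -32245 - 36095 = -68340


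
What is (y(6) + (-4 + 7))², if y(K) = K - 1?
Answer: 64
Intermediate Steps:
y(K) = -1 + K
(y(6) + (-4 + 7))² = ((-1 + 6) + (-4 + 7))² = (5 + 3)² = 8² = 64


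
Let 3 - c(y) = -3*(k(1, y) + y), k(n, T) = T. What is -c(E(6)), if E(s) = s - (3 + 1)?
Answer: -15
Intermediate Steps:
E(s) = -4 + s (E(s) = s - 1*4 = s - 4 = -4 + s)
c(y) = 3 + 6*y (c(y) = 3 - (-3)*(y + y) = 3 - (-3)*2*y = 3 - (-6)*y = 3 + 6*y)
-c(E(6)) = -(3 + 6*(-4 + 6)) = -(3 + 6*2) = -(3 + 12) = -1*15 = -15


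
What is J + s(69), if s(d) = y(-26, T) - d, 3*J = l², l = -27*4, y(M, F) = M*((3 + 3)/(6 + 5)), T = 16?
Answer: 41853/11 ≈ 3804.8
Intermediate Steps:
y(M, F) = 6*M/11 (y(M, F) = M*(6/11) = 6*M/11)
l = -108
J = 3888 (J = (⅓)*(-108)² = (⅓)*11664 = 3888)
s(d) = -156/11 - d (s(d) = (6/11)*(-26) - d = -156/11 - d)
J + s(69) = 3888 + (-156/11 - 1*69) = 3888 + (-156/11 - 69) = 3888 - 915/11 = 41853/11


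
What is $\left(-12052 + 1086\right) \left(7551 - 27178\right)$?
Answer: $215229682$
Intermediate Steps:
$\left(-12052 + 1086\right) \left(7551 - 27178\right) = \left(-10966\right) \left(-19627\right) = 215229682$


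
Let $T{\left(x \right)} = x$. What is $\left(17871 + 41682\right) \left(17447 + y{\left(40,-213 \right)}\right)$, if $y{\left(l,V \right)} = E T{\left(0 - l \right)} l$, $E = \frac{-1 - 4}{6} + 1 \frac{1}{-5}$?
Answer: $1137482151$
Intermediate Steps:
$E = - \frac{31}{30}$ ($E = \left(-5\right) \frac{1}{6} + 1 \left(- \frac{1}{5}\right) = - \frac{5}{6} - \frac{1}{5} = - \frac{31}{30} \approx -1.0333$)
$y{\left(l,V \right)} = \frac{31 l^{2}}{30}$ ($y{\left(l,V \right)} = - \frac{31 \left(0 - l\right) l}{30} = - \frac{31 - l l}{30} = - \frac{31 \left(- l^{2}\right)}{30} = \frac{31 l^{2}}{30}$)
$\left(17871 + 41682\right) \left(17447 + y{\left(40,-213 \right)}\right) = \left(17871 + 41682\right) \left(17447 + \frac{31 \cdot 40^{2}}{30}\right) = 59553 \left(17447 + \frac{31}{30} \cdot 1600\right) = 59553 \left(17447 + \frac{4960}{3}\right) = 59553 \cdot \frac{57301}{3} = 1137482151$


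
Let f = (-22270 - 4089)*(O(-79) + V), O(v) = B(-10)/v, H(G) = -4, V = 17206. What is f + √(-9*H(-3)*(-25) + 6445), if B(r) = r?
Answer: -35829366956/79 + √5545 ≈ -4.5354e+8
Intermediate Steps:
O(v) = -10/v
f = -35829366956/79 (f = (-22270 - 4089)*(-10/(-79) + 17206) = -26359*(-10*(-1/79) + 17206) = -26359*(10/79 + 17206) = -26359*1359284/79 = -35829366956/79 ≈ -4.5354e+8)
f + √(-9*H(-3)*(-25) + 6445) = -35829366956/79 + √(-9*(-4)*(-25) + 6445) = -35829366956/79 + √(36*(-25) + 6445) = -35829366956/79 + √(-900 + 6445) = -35829366956/79 + √5545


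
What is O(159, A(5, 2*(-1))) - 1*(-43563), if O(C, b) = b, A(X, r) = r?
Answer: 43561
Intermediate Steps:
O(159, A(5, 2*(-1))) - 1*(-43563) = 2*(-1) - 1*(-43563) = -2 + 43563 = 43561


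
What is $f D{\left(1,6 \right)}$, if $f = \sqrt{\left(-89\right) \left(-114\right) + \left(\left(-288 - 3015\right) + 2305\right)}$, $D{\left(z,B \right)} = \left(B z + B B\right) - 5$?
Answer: $74 \sqrt{2287} \approx 3538.9$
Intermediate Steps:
$D{\left(z,B \right)} = -5 + B^{2} + B z$ ($D{\left(z,B \right)} = \left(B z + B^{2}\right) - 5 = \left(B^{2} + B z\right) - 5 = -5 + B^{2} + B z$)
$f = 2 \sqrt{2287}$ ($f = \sqrt{10146 + \left(-3303 + 2305\right)} = \sqrt{10146 - 998} = \sqrt{9148} = 2 \sqrt{2287} \approx 95.645$)
$f D{\left(1,6 \right)} = 2 \sqrt{2287} \left(-5 + 6^{2} + 6 \cdot 1\right) = 2 \sqrt{2287} \left(-5 + 36 + 6\right) = 2 \sqrt{2287} \cdot 37 = 74 \sqrt{2287}$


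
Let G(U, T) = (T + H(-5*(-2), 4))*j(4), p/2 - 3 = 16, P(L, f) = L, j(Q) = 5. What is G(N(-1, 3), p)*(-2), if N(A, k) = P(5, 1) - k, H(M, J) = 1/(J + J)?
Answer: -1525/4 ≈ -381.25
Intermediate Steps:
p = 38 (p = 6 + 2*16 = 6 + 32 = 38)
H(M, J) = 1/(2*J)
N(A, k) = 5 - k
G(U, T) = 5/8 + 5*T (G(U, T) = (T + (½)/4)*5 = (T + (½)*(¼))*5 = (T + ⅛)*5 = (⅛ + T)*5 = 5/8 + 5*T)
G(N(-1, 3), p)*(-2) = (5/8 + 5*38)*(-2) = (5/8 + 190)*(-2) = (1525/8)*(-2) = -1525/4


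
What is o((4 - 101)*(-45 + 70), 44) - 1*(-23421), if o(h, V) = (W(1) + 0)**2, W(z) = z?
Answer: 23422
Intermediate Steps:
o(h, V) = 1 (o(h, V) = (1 + 0)**2 = 1**2 = 1)
o((4 - 101)*(-45 + 70), 44) - 1*(-23421) = 1 - 1*(-23421) = 1 + 23421 = 23422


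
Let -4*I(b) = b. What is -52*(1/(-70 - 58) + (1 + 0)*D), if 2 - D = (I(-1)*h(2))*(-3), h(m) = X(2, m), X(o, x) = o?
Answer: -5811/32 ≈ -181.59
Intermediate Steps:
I(b) = -b/4
h(m) = 2
D = 7/2 (D = 2 - -¼*(-1)*2*(-3) = 2 - (¼)*2*(-3) = 2 - (-3)/2 = 2 - 1*(-3/2) = 2 + 3/2 = 7/2 ≈ 3.5000)
-52*(1/(-70 - 58) + (1 + 0)*D) = -52*(1/(-70 - 58) + (1 + 0)*(7/2)) = -52*(1/(-128) + 1*(7/2)) = -52*(-1/128 + 7/2) = -52*447/128 = -5811/32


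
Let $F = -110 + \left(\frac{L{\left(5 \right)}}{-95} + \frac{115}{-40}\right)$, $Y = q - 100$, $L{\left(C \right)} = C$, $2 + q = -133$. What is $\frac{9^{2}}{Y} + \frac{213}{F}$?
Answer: $- \frac{359949}{161351} \approx -2.2308$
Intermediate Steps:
$q = -135$ ($q = -2 - 133 = -135$)
$Y = -235$ ($Y = -135 - 100 = -235$)
$F = - \frac{17165}{152}$ ($F = -110 + \left(\frac{5}{-95} + \frac{115}{-40}\right) = -110 + \left(5 \left(- \frac{1}{95}\right) + 115 \left(- \frac{1}{40}\right)\right) = -110 - \frac{445}{152} = - \frac{17165}{152} \approx -112.93$)
$\frac{9^{2}}{Y} + \frac{213}{F} = \frac{9^{2}}{-235} + \frac{213}{- \frac{17165}{152}} = 81 \left(- \frac{1}{235}\right) + 213 \left(- \frac{152}{17165}\right) = - \frac{81}{235} - \frac{32376}{17165} = - \frac{359949}{161351}$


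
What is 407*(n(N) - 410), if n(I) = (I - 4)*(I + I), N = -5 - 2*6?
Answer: 123728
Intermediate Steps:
N = -17 (N = -5 - 12 = -17)
n(I) = 2*I*(-4 + I) (n(I) = (-4 + I)*(2*I) = 2*I*(-4 + I))
407*(n(N) - 410) = 407*(2*(-17)*(-4 - 17) - 410) = 407*(2*(-17)*(-21) - 410) = 407*(714 - 410) = 407*304 = 123728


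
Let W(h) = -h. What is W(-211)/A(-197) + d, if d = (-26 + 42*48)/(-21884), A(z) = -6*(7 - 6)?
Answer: -578683/16413 ≈ -35.258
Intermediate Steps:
A(z) = -6 (A(z) = -6*1 = -6)
d = -995/10942 (d = (-26 + 2016)*(-1/21884) = 1990*(-1/21884) = -995/10942 ≈ -0.090934)
W(-211)/A(-197) + d = -1*(-211)/(-6) - 995/10942 = 211*(-⅙) - 995/10942 = -211/6 - 995/10942 = -578683/16413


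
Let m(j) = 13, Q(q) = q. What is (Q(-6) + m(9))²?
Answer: 49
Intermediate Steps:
(Q(-6) + m(9))² = (-6 + 13)² = 7² = 49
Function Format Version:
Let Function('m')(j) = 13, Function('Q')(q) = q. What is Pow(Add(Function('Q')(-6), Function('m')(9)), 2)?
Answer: 49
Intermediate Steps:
Pow(Add(Function('Q')(-6), Function('m')(9)), 2) = Pow(Add(-6, 13), 2) = Pow(7, 2) = 49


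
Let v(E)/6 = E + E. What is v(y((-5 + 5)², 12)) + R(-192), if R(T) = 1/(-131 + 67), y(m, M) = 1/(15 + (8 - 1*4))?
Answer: 749/1216 ≈ 0.61595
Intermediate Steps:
y(m, M) = 1/19 (y(m, M) = 1/(15 + (8 - 4)) = 1/(15 + 4) = 1/19)
R(T) = -1/64 (R(T) = 1/(-64) = -1/64)
v(E) = 12*E (v(E) = 6*(E + E) = 6*(2*E) = 12*E)
v(y((-5 + 5)², 12)) + R(-192) = 12*(1/19) - 1/64 = 12/19 - 1/64 = 749/1216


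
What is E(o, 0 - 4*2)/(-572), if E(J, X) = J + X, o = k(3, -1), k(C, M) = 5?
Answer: 3/572 ≈ 0.0052448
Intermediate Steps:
o = 5
E(o, 0 - 4*2)/(-572) = (5 + (0 - 4*2))/(-572) = (5 + (0 - 8))*(-1/572) = (5 - 8)*(-1/572) = -3*(-1/572) = 3/572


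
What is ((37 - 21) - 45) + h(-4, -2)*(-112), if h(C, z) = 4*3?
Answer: -1373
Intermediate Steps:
h(C, z) = 12
((37 - 21) - 45) + h(-4, -2)*(-112) = ((37 - 21) - 45) + 12*(-112) = (16 - 45) - 1344 = -29 - 1344 = -1373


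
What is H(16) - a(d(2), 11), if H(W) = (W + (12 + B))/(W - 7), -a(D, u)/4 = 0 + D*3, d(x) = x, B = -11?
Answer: 233/9 ≈ 25.889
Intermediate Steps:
a(D, u) = -12*D (a(D, u) = -4*(0 + D*3) = -4*(0 + 3*D) = -12*D)
H(W) = (1 + W)/(-7 + W) (H(W) = (W + (12 - 11))/(W - 7) = (W + 1)/(-7 + W) = (1 + W)/(-7 + W))
H(16) - a(d(2), 11) = (1 + 16)/(-7 + 16) - (-12)*2 = 17/9 - 1*(-24) = (⅑)*17 + 24 = 17/9 + 24 = 233/9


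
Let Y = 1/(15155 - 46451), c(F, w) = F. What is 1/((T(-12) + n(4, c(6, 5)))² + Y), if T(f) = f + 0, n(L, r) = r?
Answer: 31296/1126655 ≈ 0.027778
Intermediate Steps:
Y = -1/31296 (Y = 1/(-31296) = -1/31296 ≈ -3.1953e-5)
T(f) = f
1/((T(-12) + n(4, c(6, 5)))² + Y) = 1/((-12 + 6)² - 1/31296) = 1/((-6)² - 1/31296) = 1/(36 - 1/31296) = 1/(1126655/31296) = 31296/1126655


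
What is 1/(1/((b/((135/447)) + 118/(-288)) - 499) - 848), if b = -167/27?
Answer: -10106653/8570461184 ≈ -0.0011792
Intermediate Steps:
b = -167/27 (b = -167*1/27 = -167/27 ≈ -6.1852)
1/(1/((b/((135/447)) + 118/(-288)) - 499) - 848) = 1/(1/((-167/(27*(135/447)) + 118/(-288)) - 499) - 848) = 1/(1/((-167/(27*(135*(1/447))) + 118*(-1/288)) - 499) - 848) = 1/(1/((-167/(27*45/149) - 59/144) - 499) - 848) = 1/(1/((-167/27*149/45 - 59/144) - 499) - 848) = 1/(1/((-24883/1215 - 59/144) - 499) - 848) = 1/(1/(-406093/19440 - 499) - 848) = 1/(1/(-10106653/19440) - 848) = 1/(-19440/10106653 - 848) = 1/(-8570461184/10106653) = -10106653/8570461184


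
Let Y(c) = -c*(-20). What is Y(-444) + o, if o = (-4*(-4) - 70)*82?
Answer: -13308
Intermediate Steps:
Y(c) = 20*c (Y(c) = -(-20)*c = 20*c)
o = -4428 (o = (16 - 70)*82 = -54*82 = -4428)
Y(-444) + o = 20*(-444) - 4428 = -8880 - 4428 = -13308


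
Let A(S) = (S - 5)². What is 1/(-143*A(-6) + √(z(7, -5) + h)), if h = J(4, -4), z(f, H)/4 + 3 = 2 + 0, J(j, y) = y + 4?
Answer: -17303/299393813 - 2*I/299393813 ≈ -5.7793e-5 - 6.6802e-9*I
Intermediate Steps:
J(j, y) = 4 + y
A(S) = (-5 + S)²
z(f, H) = -4 (z(f, H) = -12 + 4*(2 + 0) = -12 + 4*2 = -12 + 8 = -4)
h = 0 (h = 4 - 4 = 0)
1/(-143*A(-6) + √(z(7, -5) + h)) = 1/(-143*(-5 - 6)² + √(-4 + 0)) = 1/(-143*(-11)² + √(-4)) = 1/(-143*121 + 2*I) = 1/(-17303 + 2*I) = (-17303 - 2*I)/299393813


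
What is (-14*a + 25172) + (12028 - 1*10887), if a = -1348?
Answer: 45185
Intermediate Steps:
(-14*a + 25172) + (12028 - 1*10887) = (-14*(-1348) + 25172) + (12028 - 1*10887) = (18872 + 25172) + (12028 - 10887) = 44044 + 1141 = 45185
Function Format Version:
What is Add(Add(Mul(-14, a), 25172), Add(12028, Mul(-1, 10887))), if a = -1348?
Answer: 45185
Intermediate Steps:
Add(Add(Mul(-14, a), 25172), Add(12028, Mul(-1, 10887))) = Add(Add(Mul(-14, -1348), 25172), Add(12028, Mul(-1, 10887))) = Add(Add(18872, 25172), Add(12028, -10887)) = Add(44044, 1141) = 45185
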